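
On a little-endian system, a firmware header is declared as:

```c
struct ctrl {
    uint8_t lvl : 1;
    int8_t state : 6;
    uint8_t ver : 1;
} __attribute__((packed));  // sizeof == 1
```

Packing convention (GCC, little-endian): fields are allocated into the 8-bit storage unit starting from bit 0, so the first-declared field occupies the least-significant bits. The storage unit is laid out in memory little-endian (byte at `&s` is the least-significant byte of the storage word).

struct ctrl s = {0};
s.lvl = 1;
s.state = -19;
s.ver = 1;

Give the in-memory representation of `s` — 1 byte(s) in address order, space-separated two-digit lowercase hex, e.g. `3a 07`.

lvl:1 = 1 → 0x1 << 0 → word 0x01
state:6 = -19 → 0x2d << 1 → word 0x5b
ver:1 = 1 → 0x1 << 7 → word 0xdb
word = 0xdb → little-endian bytes:
  [0]=0xdb

db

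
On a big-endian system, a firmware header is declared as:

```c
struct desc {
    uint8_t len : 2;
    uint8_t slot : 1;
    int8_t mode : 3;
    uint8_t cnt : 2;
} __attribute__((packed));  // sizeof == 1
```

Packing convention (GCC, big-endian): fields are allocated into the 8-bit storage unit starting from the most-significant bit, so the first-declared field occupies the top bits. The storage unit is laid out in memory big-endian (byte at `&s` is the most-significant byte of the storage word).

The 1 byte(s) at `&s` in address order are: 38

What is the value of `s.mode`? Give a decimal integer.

-2

[0]=0x38 (big-endian) → word 0x38
len [6+:2] = (word>>6) & 0x3 = 0
slot [5+:1] = (word>>5) & 0x1 = 1
mode [2+:3] = (word>>2) & 0x7 = 6  ←
cnt [0+:2] = (word>>0) & 0x3 = 0
mode signed 3b, MSB=1: 6 - 8 = -2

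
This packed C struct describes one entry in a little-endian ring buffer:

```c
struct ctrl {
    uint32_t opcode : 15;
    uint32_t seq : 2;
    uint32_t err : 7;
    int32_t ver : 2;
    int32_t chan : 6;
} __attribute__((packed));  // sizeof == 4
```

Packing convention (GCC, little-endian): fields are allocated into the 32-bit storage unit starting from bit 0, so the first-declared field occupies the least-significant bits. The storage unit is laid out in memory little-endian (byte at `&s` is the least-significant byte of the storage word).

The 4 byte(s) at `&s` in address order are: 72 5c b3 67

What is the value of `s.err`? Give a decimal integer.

[0]=0x72 [1]=0x5c [2]=0xb3 [3]=0x67 (little-endian) → word 0x67b35c72
opcode:15 @ bit 0 → (0x67b35c72>>0)&0x7fff = 0x5c72
seq:2 @ bit 15 → (0x67b35c72>>15)&0x3 = 0x2
err:7 @ bit 17 → (0x67b35c72>>17)&0x7f = 0x59  ←
ver:2 @ bit 24 → (0x67b35c72>>24)&0x3 = 0x3
chan:6 @ bit 26 → (0x67b35c72>>26)&0x3f = 0x19

89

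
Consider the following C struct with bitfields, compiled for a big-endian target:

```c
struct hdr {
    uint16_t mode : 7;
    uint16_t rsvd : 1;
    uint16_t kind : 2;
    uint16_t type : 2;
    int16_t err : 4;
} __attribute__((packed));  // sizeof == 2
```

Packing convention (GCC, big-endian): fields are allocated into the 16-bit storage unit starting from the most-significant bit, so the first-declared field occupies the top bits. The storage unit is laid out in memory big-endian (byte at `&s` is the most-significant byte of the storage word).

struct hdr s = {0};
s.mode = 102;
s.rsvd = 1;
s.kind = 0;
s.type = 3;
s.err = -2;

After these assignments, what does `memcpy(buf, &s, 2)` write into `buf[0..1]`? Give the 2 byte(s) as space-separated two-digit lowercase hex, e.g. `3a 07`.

cd 3e

mode:7 = 102 → 0x66 << 9 → word 0xcc00
rsvd:1 = 1 → 0x1 << 8 → word 0xcd00
kind:2 = 0 → 0x0 << 6 → word 0xcd00
type:2 = 3 → 0x3 << 4 → word 0xcd30
err:4 = -2 → 0xe << 0 → word 0xcd3e
word = 0xcd3e → big-endian bytes:
  [0]=0xcd  [1]=0x3e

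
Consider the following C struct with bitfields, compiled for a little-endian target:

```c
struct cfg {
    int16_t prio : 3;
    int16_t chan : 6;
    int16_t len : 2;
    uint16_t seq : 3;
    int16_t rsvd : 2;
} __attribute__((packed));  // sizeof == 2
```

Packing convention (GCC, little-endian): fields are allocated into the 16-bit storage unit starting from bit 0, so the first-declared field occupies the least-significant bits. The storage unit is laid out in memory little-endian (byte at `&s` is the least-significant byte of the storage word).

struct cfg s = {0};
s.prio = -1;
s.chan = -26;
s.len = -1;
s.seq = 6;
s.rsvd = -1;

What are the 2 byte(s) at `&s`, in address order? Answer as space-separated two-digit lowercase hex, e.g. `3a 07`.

37 f7

prio (3b) val=-1 bits=0x7 at bit 0: 0x0007
chan (6b) val=-26 bits=0x26 at bit 3: 0x0137
len (2b) val=-1 bits=0x3 at bit 9: 0x0737
seq (3b) val=6 bits=0x6 at bit 11: 0x3737
rsvd (2b) val=-1 bits=0x3 at bit 14: 0xf737
word = 0xf737 → little-endian bytes:
  [0]=0x37  [1]=0xf7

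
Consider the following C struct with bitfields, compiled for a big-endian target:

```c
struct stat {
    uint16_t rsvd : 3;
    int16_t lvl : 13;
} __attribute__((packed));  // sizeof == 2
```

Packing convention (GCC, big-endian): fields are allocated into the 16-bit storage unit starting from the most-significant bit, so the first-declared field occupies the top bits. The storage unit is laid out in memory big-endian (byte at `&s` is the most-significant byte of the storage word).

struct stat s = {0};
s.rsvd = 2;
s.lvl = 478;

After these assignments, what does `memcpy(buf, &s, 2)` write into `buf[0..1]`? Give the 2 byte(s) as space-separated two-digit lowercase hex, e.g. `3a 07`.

rsvd:3 = 2 → 0x2 << 13 → word 0x4000
lvl:13 = 478 → 0x1de << 0 → word 0x41de
word = 0x41de → big-endian bytes:
  [0]=0x41  [1]=0xde

41 de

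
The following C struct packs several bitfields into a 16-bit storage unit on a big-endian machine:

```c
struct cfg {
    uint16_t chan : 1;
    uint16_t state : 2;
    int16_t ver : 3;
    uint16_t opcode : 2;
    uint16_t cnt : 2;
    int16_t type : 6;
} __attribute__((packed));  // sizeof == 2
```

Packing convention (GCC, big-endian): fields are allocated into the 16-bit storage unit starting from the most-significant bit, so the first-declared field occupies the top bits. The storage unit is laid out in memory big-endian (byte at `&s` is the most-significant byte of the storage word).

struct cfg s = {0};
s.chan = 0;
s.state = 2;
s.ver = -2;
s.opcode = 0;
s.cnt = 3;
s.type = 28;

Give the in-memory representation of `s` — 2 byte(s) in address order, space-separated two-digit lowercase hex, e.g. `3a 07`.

58 dc

chan (1b) val=0 bits=0x0 at bit 15: 0x0000
state (2b) val=2 bits=0x2 at bit 13: 0x4000
ver (3b) val=-2 bits=0x6 at bit 10: 0x5800
opcode (2b) val=0 bits=0x0 at bit 8: 0x5800
cnt (2b) val=3 bits=0x3 at bit 6: 0x58c0
type (6b) val=28 bits=0x1c at bit 0: 0x58dc
word = 0x58dc → big-endian bytes:
  [0]=0x58  [1]=0xdc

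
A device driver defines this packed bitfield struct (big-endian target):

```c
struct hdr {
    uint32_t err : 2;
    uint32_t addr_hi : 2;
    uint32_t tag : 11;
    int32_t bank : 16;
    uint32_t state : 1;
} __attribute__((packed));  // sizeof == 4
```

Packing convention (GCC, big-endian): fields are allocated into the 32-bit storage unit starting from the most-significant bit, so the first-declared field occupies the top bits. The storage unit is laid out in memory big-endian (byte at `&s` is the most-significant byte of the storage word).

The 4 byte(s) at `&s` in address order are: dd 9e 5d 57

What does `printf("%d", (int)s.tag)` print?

[0]=0xdd [1]=0x9e [2]=0x5d [3]=0x57 (big-endian) → word 0xdd9e5d57
err:2 @ bit 30 → (0xdd9e5d57>>30)&0x3 = 0x3
addr_hi:2 @ bit 28 → (0xdd9e5d57>>28)&0x3 = 0x1
tag:11 @ bit 17 → (0xdd9e5d57>>17)&0x7ff = 0x6cf  ←
bank:16 @ bit 1 → (0xdd9e5d57>>1)&0xffff = 0x2eab
state:1 @ bit 0 → (0xdd9e5d57>>0)&0x1 = 0x1

1743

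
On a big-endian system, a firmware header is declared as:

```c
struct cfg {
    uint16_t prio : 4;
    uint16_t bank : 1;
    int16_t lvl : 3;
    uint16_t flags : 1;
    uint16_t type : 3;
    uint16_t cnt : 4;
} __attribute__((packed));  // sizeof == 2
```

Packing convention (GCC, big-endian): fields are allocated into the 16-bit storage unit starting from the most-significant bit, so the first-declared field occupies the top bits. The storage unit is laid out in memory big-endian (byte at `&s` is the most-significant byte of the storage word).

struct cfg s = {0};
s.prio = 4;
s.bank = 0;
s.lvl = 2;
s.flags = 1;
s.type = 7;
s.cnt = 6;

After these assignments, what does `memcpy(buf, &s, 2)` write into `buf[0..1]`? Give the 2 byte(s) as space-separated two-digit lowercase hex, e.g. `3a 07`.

42 f6

prio (4b) val=4 bits=0x4 at bit 12: 0x4000
bank (1b) val=0 bits=0x0 at bit 11: 0x4000
lvl (3b) val=2 bits=0x2 at bit 8: 0x4200
flags (1b) val=1 bits=0x1 at bit 7: 0x4280
type (3b) val=7 bits=0x7 at bit 4: 0x42f0
cnt (4b) val=6 bits=0x6 at bit 0: 0x42f6
word = 0x42f6 → big-endian bytes:
  [0]=0x42  [1]=0xf6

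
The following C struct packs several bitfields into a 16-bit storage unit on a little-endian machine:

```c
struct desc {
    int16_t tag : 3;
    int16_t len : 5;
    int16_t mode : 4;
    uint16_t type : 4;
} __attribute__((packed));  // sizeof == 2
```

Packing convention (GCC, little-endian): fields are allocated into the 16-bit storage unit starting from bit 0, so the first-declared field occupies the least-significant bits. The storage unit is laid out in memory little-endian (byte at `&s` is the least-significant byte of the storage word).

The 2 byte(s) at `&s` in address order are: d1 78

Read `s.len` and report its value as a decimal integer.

[0]=0xd1 [1]=0x78 (little-endian) → word 0x78d1
tag:3 @ bit 0 → (0x78d1>>0)&0x7 = 0x1
len:5 @ bit 3 → (0x78d1>>3)&0x1f = 0x1a  ←
mode:4 @ bit 8 → (0x78d1>>8)&0xf = 0x8
type:4 @ bit 12 → (0x78d1>>12)&0xf = 0x7
len signed 5b, MSB=1: 26 - 32 = -6

-6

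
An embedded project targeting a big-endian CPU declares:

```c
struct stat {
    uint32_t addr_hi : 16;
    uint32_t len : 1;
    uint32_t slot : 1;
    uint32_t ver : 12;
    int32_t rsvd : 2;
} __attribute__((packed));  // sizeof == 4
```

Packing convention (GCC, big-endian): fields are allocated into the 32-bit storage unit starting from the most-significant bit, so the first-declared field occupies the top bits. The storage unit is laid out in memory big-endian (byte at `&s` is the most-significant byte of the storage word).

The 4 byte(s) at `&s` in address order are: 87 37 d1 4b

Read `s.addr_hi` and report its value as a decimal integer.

34615

[0]=0x87 [1]=0x37 [2]=0xd1 [3]=0x4b (big-endian) → word 0x8737d14b
addr_hi:16 @ bit 16 → (0x8737d14b>>16)&0xffff = 0x8737  ←
len:1 @ bit 15 → (0x8737d14b>>15)&0x1 = 0x1
slot:1 @ bit 14 → (0x8737d14b>>14)&0x1 = 0x1
ver:12 @ bit 2 → (0x8737d14b>>2)&0xfff = 0x452
rsvd:2 @ bit 0 → (0x8737d14b>>0)&0x3 = 0x3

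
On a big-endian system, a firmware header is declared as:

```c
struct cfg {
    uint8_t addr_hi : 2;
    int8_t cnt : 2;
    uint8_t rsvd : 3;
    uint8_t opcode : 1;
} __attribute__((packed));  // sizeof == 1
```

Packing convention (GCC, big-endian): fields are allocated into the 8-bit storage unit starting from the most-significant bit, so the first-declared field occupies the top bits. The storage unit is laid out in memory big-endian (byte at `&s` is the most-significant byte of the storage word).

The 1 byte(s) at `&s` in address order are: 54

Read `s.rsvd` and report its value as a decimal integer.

2

[0]=0x54 (big-endian) → word 0x54
addr_hi:2 @ bit 6 → (0x54>>6)&0x3 = 0x1
cnt:2 @ bit 4 → (0x54>>4)&0x3 = 0x1
rsvd:3 @ bit 1 → (0x54>>1)&0x7 = 0x2  ←
opcode:1 @ bit 0 → (0x54>>0)&0x1 = 0x0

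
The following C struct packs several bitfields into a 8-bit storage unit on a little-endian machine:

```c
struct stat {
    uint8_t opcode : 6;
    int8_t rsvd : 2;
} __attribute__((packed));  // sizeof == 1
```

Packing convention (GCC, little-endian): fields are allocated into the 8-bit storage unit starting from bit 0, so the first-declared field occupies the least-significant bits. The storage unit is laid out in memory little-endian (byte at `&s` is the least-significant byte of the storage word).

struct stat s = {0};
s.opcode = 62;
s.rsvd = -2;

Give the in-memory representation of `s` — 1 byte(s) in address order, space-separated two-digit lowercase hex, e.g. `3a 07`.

be

[0+:6] opcode=62 & 0x3f = 0x3e; word=0x3e
[6+:2] rsvd=-2 & 0x3 = 0x2; word=0xbe
word = 0xbe → little-endian bytes:
  [0]=0xbe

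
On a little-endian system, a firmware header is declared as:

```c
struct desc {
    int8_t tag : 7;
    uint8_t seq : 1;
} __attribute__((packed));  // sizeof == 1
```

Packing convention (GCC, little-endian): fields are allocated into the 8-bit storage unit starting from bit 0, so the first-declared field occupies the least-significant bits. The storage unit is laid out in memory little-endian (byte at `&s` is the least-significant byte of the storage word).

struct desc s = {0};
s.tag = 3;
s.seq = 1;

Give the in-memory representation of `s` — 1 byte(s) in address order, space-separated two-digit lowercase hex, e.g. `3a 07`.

[0+:7] tag=3 & 0x7f = 0x3; word=0x03
[7+:1] seq=1 & 0x1 = 0x1; word=0x83
word = 0x83 → little-endian bytes:
  [0]=0x83

83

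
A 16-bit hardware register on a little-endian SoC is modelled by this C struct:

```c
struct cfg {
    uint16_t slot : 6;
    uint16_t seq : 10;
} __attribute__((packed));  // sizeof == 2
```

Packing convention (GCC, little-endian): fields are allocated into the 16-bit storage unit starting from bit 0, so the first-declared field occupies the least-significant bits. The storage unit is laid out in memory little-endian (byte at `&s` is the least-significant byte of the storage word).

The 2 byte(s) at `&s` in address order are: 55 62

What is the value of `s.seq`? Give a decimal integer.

393

[0]=0x55 [1]=0x62 (little-endian) → word 0x6255
slot [0+:6] = (word>>0) & 0x3f = 21
seq [6+:10] = (word>>6) & 0x3ff = 393  ←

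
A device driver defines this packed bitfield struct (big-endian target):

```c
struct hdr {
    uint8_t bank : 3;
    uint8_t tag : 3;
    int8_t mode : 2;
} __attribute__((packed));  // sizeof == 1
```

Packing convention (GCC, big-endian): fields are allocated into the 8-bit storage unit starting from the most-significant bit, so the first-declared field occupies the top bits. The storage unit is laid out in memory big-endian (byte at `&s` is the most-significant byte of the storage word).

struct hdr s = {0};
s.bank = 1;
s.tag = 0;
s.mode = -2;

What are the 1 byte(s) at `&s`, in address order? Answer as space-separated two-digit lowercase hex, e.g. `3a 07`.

22

bank:3 = 1 → 0x1 << 5 → word 0x20
tag:3 = 0 → 0x0 << 2 → word 0x20
mode:2 = -2 → 0x2 << 0 → word 0x22
word = 0x22 → big-endian bytes:
  [0]=0x22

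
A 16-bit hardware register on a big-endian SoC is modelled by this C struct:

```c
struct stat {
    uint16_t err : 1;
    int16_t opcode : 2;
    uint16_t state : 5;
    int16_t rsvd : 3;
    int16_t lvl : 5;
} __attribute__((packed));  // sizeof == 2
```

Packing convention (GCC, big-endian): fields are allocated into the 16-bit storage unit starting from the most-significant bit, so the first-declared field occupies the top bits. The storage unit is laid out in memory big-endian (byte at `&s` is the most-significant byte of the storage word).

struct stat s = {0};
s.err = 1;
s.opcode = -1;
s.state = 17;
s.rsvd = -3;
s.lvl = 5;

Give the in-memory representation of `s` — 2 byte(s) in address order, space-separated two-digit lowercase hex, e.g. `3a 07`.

[15+:1] err=1 & 0x1 = 0x1; word=0x8000
[13+:2] opcode=-1 & 0x3 = 0x3; word=0xe000
[8+:5] state=17 & 0x1f = 0x11; word=0xf100
[5+:3] rsvd=-3 & 0x7 = 0x5; word=0xf1a0
[0+:5] lvl=5 & 0x1f = 0x5; word=0xf1a5
word = 0xf1a5 → big-endian bytes:
  [0]=0xf1  [1]=0xa5

f1 a5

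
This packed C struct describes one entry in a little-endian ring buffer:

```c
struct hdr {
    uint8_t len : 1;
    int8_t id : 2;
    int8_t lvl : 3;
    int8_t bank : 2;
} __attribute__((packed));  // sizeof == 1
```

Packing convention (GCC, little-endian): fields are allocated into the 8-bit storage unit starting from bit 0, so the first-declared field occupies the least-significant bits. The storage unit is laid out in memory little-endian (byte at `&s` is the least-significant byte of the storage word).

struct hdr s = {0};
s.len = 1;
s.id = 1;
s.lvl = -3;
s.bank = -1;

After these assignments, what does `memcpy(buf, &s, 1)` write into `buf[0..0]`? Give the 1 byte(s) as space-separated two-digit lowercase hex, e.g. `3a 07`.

[0+:1] len=1 & 0x1 = 0x1; word=0x01
[1+:2] id=1 & 0x3 = 0x1; word=0x03
[3+:3] lvl=-3 & 0x7 = 0x5; word=0x2b
[6+:2] bank=-1 & 0x3 = 0x3; word=0xeb
word = 0xeb → little-endian bytes:
  [0]=0xeb

eb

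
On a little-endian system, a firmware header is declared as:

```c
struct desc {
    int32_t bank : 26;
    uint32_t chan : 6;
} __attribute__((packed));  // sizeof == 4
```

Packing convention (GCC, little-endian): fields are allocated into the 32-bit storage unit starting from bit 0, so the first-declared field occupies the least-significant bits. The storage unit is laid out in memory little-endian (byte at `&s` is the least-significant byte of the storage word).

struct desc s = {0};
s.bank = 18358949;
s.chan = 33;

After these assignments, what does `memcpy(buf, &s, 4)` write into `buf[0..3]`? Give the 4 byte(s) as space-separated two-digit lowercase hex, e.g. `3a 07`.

bank:26 = 18358949 → 0x11822a5 << 0 → word 0x011822a5
chan:6 = 33 → 0x21 << 26 → word 0x851822a5
word = 0x851822a5 → little-endian bytes:
  [0]=0xa5  [1]=0x22  [2]=0x18  [3]=0x85

a5 22 18 85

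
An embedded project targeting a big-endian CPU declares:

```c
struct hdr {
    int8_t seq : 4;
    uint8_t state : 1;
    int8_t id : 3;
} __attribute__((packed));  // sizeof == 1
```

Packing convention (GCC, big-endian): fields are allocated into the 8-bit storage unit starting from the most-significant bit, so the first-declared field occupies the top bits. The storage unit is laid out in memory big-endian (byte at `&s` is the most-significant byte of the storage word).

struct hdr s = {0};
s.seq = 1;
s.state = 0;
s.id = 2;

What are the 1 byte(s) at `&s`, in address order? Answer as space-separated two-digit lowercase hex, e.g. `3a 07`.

seq:4 = 1 → 0x1 << 4 → word 0x10
state:1 = 0 → 0x0 << 3 → word 0x10
id:3 = 2 → 0x2 << 0 → word 0x12
word = 0x12 → big-endian bytes:
  [0]=0x12

12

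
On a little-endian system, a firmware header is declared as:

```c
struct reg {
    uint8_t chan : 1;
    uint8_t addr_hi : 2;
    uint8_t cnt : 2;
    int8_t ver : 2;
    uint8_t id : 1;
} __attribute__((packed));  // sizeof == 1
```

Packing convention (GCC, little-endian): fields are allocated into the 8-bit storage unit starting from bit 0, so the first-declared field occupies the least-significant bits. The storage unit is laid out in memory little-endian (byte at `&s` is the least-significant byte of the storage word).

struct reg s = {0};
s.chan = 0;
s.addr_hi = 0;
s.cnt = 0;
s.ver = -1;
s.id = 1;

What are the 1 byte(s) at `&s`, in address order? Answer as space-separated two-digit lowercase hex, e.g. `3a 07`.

[0+:1] chan=0 & 0x1 = 0x0; word=0x00
[1+:2] addr_hi=0 & 0x3 = 0x0; word=0x00
[3+:2] cnt=0 & 0x3 = 0x0; word=0x00
[5+:2] ver=-1 & 0x3 = 0x3; word=0x60
[7+:1] id=1 & 0x1 = 0x1; word=0xe0
word = 0xe0 → little-endian bytes:
  [0]=0xe0

e0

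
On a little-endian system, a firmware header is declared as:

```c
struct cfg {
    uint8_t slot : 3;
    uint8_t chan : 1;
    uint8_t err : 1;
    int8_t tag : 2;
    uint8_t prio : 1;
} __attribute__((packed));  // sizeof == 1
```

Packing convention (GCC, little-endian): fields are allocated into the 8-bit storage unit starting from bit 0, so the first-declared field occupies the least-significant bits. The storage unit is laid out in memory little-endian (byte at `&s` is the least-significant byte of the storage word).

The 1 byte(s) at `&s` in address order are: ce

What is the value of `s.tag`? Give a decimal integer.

[0]=0xce (little-endian) → word 0xce
slot:3 @ bit 0 → (0xce>>0)&0x7 = 0x6
chan:1 @ bit 3 → (0xce>>3)&0x1 = 0x1
err:1 @ bit 4 → (0xce>>4)&0x1 = 0x0
tag:2 @ bit 5 → (0xce>>5)&0x3 = 0x2  ←
prio:1 @ bit 7 → (0xce>>7)&0x1 = 0x1
tag signed 2b, MSB=1: 2 - 4 = -2

-2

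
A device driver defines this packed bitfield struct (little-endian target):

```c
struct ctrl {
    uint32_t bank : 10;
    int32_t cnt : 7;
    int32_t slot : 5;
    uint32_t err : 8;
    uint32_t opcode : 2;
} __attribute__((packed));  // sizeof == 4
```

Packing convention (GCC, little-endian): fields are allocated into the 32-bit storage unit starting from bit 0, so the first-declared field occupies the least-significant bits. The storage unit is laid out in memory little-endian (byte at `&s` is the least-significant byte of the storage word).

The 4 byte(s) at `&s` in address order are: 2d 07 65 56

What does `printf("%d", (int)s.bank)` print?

813

[0]=0x2d [1]=0x07 [2]=0x65 [3]=0x56 (little-endian) → word 0x5665072d
bank:10 @ bit 0 → (0x5665072d>>0)&0x3ff = 0x32d  ←
cnt:7 @ bit 10 → (0x5665072d>>10)&0x7f = 0x41
slot:5 @ bit 17 → (0x5665072d>>17)&0x1f = 0x12
err:8 @ bit 22 → (0x5665072d>>22)&0xff = 0x59
opcode:2 @ bit 30 → (0x5665072d>>30)&0x3 = 0x1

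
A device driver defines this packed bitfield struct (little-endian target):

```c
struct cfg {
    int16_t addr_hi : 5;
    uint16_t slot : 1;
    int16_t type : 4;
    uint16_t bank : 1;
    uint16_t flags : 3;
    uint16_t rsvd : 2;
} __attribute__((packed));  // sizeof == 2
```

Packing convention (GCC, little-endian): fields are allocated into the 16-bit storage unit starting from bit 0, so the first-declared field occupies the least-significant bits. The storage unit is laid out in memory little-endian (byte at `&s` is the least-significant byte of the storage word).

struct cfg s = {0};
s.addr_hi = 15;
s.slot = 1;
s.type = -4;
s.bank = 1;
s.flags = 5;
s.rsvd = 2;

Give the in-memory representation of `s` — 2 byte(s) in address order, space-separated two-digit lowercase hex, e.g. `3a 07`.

2f af

[0+:5] addr_hi=15 & 0x1f = 0xf; word=0x000f
[5+:1] slot=1 & 0x1 = 0x1; word=0x002f
[6+:4] type=-4 & 0xf = 0xc; word=0x032f
[10+:1] bank=1 & 0x1 = 0x1; word=0x072f
[11+:3] flags=5 & 0x7 = 0x5; word=0x2f2f
[14+:2] rsvd=2 & 0x3 = 0x2; word=0xaf2f
word = 0xaf2f → little-endian bytes:
  [0]=0x2f  [1]=0xaf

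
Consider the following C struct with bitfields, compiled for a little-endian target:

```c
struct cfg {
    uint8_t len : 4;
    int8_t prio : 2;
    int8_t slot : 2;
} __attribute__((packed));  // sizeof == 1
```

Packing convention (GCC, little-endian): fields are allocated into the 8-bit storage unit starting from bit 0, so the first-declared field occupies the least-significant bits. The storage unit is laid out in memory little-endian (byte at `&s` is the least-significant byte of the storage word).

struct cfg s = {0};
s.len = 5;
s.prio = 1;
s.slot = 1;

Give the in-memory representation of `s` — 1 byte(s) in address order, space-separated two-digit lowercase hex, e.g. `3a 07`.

55

[0+:4] len=5 & 0xf = 0x5; word=0x05
[4+:2] prio=1 & 0x3 = 0x1; word=0x15
[6+:2] slot=1 & 0x3 = 0x1; word=0x55
word = 0x55 → little-endian bytes:
  [0]=0x55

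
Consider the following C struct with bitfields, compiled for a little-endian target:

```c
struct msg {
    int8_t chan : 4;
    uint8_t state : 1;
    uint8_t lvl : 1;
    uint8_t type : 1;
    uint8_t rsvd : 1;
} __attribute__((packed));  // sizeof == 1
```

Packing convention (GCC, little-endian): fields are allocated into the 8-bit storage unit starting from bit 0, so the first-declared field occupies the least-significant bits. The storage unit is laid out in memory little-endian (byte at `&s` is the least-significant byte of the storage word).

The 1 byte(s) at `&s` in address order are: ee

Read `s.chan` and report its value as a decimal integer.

[0]=0xee (little-endian) → word 0xee
chan:4 @ bit 0 → (0xee>>0)&0xf = 0xe  ←
state:1 @ bit 4 → (0xee>>4)&0x1 = 0x0
lvl:1 @ bit 5 → (0xee>>5)&0x1 = 0x1
type:1 @ bit 6 → (0xee>>6)&0x1 = 0x1
rsvd:1 @ bit 7 → (0xee>>7)&0x1 = 0x1
chan signed 4b, MSB=1: 14 - 16 = -2

-2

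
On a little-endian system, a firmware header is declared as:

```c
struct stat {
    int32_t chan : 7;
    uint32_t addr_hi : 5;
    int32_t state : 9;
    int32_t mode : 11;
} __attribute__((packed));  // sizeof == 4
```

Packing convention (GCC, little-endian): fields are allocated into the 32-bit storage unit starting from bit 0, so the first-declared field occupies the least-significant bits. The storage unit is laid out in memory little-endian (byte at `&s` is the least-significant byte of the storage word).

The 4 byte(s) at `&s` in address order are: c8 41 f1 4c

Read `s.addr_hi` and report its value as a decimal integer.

3

[0]=0xc8 [1]=0x41 [2]=0xf1 [3]=0x4c (little-endian) → word 0x4cf141c8
chan:7 @ bit 0 → (0x4cf141c8>>0)&0x7f = 0x48
addr_hi:5 @ bit 7 → (0x4cf141c8>>7)&0x1f = 0x3  ←
state:9 @ bit 12 → (0x4cf141c8>>12)&0x1ff = 0x114
mode:11 @ bit 21 → (0x4cf141c8>>21)&0x7ff = 0x267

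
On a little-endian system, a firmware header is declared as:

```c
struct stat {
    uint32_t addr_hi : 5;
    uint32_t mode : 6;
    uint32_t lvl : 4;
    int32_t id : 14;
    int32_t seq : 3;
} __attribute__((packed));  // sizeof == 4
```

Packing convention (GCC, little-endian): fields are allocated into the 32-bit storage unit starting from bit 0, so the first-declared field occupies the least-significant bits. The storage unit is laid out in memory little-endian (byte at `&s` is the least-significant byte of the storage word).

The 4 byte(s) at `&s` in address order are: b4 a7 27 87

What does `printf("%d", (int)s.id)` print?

3663

[0]=0xb4 [1]=0xa7 [2]=0x27 [3]=0x87 (little-endian) → word 0x8727a7b4
addr_hi:5 @ bit 0 → (0x8727a7b4>>0)&0x1f = 0x14
mode:6 @ bit 5 → (0x8727a7b4>>5)&0x3f = 0x3d
lvl:4 @ bit 11 → (0x8727a7b4>>11)&0xf = 0x4
id:14 @ bit 15 → (0x8727a7b4>>15)&0x3fff = 0xe4f  ←
seq:3 @ bit 29 → (0x8727a7b4>>29)&0x7 = 0x4
id signed 14b, MSB=0: value = 3663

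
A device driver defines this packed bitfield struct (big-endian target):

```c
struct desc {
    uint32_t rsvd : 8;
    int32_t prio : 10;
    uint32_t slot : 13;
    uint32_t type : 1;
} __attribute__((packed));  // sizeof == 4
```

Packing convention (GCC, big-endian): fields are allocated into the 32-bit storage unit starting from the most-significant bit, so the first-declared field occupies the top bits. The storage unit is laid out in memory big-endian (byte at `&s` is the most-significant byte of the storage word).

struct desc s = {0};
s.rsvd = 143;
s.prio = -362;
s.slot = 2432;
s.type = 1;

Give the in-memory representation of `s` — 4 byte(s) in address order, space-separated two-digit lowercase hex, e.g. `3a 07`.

8f a5 93 01

rsvd (8b) val=143 bits=0x8f at bit 24: 0x8f000000
prio (10b) val=-362 bits=0x296 at bit 14: 0x8fa58000
slot (13b) val=2432 bits=0x980 at bit 1: 0x8fa59300
type (1b) val=1 bits=0x1 at bit 0: 0x8fa59301
word = 0x8fa59301 → big-endian bytes:
  [0]=0x8f  [1]=0xa5  [2]=0x93  [3]=0x01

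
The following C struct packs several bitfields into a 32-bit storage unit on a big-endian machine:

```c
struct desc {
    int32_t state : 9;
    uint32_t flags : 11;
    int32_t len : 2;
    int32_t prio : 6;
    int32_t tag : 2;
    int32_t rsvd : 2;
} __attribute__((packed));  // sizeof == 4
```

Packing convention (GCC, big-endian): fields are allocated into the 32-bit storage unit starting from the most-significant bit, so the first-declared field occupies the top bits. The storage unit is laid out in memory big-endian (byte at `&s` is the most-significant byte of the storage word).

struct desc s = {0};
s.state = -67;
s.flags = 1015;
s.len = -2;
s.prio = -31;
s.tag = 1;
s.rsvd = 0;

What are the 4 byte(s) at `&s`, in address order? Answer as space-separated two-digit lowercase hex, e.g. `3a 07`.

de bf 7a 14

[23+:9] state=-67 & 0x1ff = 0x1bd; word=0xde800000
[12+:11] flags=1015 & 0x7ff = 0x3f7; word=0xdebf7000
[10+:2] len=-2 & 0x3 = 0x2; word=0xdebf7800
[4+:6] prio=-31 & 0x3f = 0x21; word=0xdebf7a10
[2+:2] tag=1 & 0x3 = 0x1; word=0xdebf7a14
[0+:2] rsvd=0 & 0x3 = 0x0; word=0xdebf7a14
word = 0xdebf7a14 → big-endian bytes:
  [0]=0xde  [1]=0xbf  [2]=0x7a  [3]=0x14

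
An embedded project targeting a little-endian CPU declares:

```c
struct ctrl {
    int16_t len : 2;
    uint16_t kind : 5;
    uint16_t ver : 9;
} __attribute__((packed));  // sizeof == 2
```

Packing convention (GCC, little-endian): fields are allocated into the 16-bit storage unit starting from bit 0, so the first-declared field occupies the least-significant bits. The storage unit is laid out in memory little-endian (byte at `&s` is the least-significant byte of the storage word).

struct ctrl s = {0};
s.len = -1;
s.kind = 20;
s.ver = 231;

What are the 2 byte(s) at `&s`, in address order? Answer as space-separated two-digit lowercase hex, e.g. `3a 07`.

[0+:2] len=-1 & 0x3 = 0x3; word=0x0003
[2+:5] kind=20 & 0x1f = 0x14; word=0x0053
[7+:9] ver=231 & 0x1ff = 0xe7; word=0x73d3
word = 0x73d3 → little-endian bytes:
  [0]=0xd3  [1]=0x73

d3 73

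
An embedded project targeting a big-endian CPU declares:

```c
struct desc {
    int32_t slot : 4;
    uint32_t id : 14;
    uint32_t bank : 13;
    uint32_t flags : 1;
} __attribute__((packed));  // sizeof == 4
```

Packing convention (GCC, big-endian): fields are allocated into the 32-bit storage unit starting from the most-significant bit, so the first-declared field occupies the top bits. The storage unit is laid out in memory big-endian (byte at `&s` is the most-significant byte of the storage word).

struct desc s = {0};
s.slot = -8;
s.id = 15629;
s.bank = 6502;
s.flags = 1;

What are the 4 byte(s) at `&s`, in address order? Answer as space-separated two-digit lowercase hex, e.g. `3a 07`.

8f 43 72 cd

slot (4b) val=-8 bits=0x8 at bit 28: 0x80000000
id (14b) val=15629 bits=0x3d0d at bit 14: 0x8f434000
bank (13b) val=6502 bits=0x1966 at bit 1: 0x8f4372cc
flags (1b) val=1 bits=0x1 at bit 0: 0x8f4372cd
word = 0x8f4372cd → big-endian bytes:
  [0]=0x8f  [1]=0x43  [2]=0x72  [3]=0xcd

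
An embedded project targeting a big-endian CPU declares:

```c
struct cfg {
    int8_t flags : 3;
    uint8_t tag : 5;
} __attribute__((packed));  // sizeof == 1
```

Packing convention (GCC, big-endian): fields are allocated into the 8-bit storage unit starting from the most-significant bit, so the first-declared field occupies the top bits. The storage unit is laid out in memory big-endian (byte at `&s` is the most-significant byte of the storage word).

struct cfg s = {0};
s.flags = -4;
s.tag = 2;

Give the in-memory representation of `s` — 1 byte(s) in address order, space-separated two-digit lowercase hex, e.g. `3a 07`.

[5+:3] flags=-4 & 0x7 = 0x4; word=0x80
[0+:5] tag=2 & 0x1f = 0x2; word=0x82
word = 0x82 → big-endian bytes:
  [0]=0x82

82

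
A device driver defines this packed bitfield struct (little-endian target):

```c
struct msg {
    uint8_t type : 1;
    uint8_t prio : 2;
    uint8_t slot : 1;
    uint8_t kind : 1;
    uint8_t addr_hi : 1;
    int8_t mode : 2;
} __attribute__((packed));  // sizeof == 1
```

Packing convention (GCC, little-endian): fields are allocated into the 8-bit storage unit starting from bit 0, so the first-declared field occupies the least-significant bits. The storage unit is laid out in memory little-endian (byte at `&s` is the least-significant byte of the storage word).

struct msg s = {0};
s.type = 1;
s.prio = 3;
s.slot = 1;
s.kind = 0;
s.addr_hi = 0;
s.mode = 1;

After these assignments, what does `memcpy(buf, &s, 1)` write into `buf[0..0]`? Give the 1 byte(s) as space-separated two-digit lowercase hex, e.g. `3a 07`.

type (1b) val=1 bits=0x1 at bit 0: 0x01
prio (2b) val=3 bits=0x3 at bit 1: 0x07
slot (1b) val=1 bits=0x1 at bit 3: 0x0f
kind (1b) val=0 bits=0x0 at bit 4: 0x0f
addr_hi (1b) val=0 bits=0x0 at bit 5: 0x0f
mode (2b) val=1 bits=0x1 at bit 6: 0x4f
word = 0x4f → little-endian bytes:
  [0]=0x4f

4f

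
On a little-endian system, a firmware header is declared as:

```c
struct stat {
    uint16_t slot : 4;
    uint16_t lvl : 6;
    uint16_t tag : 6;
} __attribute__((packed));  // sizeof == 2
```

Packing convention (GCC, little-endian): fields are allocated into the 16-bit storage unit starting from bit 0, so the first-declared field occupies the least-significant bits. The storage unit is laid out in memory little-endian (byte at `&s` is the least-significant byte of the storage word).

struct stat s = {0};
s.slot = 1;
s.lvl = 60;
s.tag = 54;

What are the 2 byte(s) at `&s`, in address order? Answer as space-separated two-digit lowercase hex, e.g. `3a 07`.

c1 db

[0+:4] slot=1 & 0xf = 0x1; word=0x0001
[4+:6] lvl=60 & 0x3f = 0x3c; word=0x03c1
[10+:6] tag=54 & 0x3f = 0x36; word=0xdbc1
word = 0xdbc1 → little-endian bytes:
  [0]=0xc1  [1]=0xdb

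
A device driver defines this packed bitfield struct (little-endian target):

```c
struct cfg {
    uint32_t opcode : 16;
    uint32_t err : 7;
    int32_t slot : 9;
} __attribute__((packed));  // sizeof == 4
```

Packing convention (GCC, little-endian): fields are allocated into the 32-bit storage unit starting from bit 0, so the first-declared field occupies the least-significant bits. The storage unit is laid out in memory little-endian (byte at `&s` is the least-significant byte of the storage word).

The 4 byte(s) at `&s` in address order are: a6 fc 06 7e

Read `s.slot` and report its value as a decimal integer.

252

[0]=0xa6 [1]=0xfc [2]=0x06 [3]=0x7e (little-endian) → word 0x7e06fca6
opcode [0+:16] = (word>>0) & 0xffff = 64678
err [16+:7] = (word>>16) & 0x7f = 6
slot [23+:9] = (word>>23) & 0x1ff = 252  ←
slot signed 9b, MSB=0: value = 252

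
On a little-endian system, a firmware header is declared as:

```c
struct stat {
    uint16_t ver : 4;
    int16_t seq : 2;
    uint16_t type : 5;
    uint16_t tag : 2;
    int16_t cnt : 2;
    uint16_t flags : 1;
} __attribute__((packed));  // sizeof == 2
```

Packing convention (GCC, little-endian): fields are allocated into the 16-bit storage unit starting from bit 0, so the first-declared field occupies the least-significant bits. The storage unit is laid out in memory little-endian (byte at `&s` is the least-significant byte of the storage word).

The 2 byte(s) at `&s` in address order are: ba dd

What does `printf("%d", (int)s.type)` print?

22

[0]=0xba [1]=0xdd (little-endian) → word 0xddba
ver:4 @ bit 0 → (0xddba>>0)&0xf = 0xa
seq:2 @ bit 4 → (0xddba>>4)&0x3 = 0x3
type:5 @ bit 6 → (0xddba>>6)&0x1f = 0x16  ←
tag:2 @ bit 11 → (0xddba>>11)&0x3 = 0x3
cnt:2 @ bit 13 → (0xddba>>13)&0x3 = 0x2
flags:1 @ bit 15 → (0xddba>>15)&0x1 = 0x1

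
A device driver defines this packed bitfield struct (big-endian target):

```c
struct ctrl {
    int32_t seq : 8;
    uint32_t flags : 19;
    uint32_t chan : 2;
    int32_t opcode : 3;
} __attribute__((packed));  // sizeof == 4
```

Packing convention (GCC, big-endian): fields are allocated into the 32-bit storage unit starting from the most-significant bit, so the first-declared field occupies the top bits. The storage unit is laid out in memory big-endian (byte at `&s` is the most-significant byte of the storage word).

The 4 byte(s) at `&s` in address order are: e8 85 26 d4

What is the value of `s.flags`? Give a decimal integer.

[0]=0xe8 [1]=0x85 [2]=0x26 [3]=0xd4 (big-endian) → word 0xe88526d4
seq:8 @ bit 24 → (0xe88526d4>>24)&0xff = 0xe8
flags:19 @ bit 5 → (0xe88526d4>>5)&0x7ffff = 0x42936  ←
chan:2 @ bit 3 → (0xe88526d4>>3)&0x3 = 0x2
opcode:3 @ bit 0 → (0xe88526d4>>0)&0x7 = 0x4

272694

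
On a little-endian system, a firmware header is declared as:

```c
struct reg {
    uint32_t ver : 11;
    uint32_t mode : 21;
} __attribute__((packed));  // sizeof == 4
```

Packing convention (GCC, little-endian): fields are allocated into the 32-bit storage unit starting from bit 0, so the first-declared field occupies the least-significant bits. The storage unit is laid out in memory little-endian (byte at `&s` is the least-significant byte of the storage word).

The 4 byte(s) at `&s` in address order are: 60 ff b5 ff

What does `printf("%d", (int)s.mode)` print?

2094783

[0]=0x60 [1]=0xff [2]=0xb5 [3]=0xff (little-endian) → word 0xffb5ff60
ver [0+:11] = (word>>0) & 0x7ff = 1888
mode [11+:21] = (word>>11) & 0x1fffff = 2094783  ←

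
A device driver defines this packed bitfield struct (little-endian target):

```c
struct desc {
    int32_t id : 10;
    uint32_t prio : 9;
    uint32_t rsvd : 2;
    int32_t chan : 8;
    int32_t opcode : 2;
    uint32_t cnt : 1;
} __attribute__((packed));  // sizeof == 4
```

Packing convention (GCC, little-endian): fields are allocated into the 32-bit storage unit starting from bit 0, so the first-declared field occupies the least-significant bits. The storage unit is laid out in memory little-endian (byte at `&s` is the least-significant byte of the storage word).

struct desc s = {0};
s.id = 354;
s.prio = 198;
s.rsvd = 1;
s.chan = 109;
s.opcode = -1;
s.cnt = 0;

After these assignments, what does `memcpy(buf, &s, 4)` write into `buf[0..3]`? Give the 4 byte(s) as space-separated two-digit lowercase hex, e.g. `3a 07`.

62 19 ab 6d

[0+:10] id=354 & 0x3ff = 0x162; word=0x00000162
[10+:9] prio=198 & 0x1ff = 0xc6; word=0x00031962
[19+:2] rsvd=1 & 0x3 = 0x1; word=0x000b1962
[21+:8] chan=109 & 0xff = 0x6d; word=0x0dab1962
[29+:2] opcode=-1 & 0x3 = 0x3; word=0x6dab1962
[31+:1] cnt=0 & 0x1 = 0x0; word=0x6dab1962
word = 0x6dab1962 → little-endian bytes:
  [0]=0x62  [1]=0x19  [2]=0xab  [3]=0x6d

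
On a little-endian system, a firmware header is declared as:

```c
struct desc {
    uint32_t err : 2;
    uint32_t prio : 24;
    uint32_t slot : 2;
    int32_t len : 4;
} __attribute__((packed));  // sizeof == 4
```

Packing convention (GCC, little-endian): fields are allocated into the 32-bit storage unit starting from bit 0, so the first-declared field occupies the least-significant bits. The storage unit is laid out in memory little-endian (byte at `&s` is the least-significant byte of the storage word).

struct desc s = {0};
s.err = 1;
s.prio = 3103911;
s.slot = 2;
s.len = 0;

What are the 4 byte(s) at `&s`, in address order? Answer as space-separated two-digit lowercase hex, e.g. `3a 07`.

9d 72 bd 08

err:2 = 1 → 0x1 << 0 → word 0x00000001
prio:24 = 3103911 → 0x2f5ca7 << 2 → word 0x00bd729d
slot:2 = 2 → 0x2 << 26 → word 0x08bd729d
len:4 = 0 → 0x0 << 28 → word 0x08bd729d
word = 0x08bd729d → little-endian bytes:
  [0]=0x9d  [1]=0x72  [2]=0xbd  [3]=0x08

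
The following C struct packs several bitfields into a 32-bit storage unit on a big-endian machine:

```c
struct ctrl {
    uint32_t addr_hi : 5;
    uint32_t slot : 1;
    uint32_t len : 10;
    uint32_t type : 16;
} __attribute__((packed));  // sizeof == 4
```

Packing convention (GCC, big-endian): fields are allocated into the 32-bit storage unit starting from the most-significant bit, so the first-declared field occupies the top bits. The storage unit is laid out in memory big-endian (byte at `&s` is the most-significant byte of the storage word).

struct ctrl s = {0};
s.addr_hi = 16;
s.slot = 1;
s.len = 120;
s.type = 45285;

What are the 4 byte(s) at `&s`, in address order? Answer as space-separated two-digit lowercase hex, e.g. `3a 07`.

addr_hi (5b) val=16 bits=0x10 at bit 27: 0x80000000
slot (1b) val=1 bits=0x1 at bit 26: 0x84000000
len (10b) val=120 bits=0x78 at bit 16: 0x84780000
type (16b) val=45285 bits=0xb0e5 at bit 0: 0x8478b0e5
word = 0x8478b0e5 → big-endian bytes:
  [0]=0x84  [1]=0x78  [2]=0xb0  [3]=0xe5

84 78 b0 e5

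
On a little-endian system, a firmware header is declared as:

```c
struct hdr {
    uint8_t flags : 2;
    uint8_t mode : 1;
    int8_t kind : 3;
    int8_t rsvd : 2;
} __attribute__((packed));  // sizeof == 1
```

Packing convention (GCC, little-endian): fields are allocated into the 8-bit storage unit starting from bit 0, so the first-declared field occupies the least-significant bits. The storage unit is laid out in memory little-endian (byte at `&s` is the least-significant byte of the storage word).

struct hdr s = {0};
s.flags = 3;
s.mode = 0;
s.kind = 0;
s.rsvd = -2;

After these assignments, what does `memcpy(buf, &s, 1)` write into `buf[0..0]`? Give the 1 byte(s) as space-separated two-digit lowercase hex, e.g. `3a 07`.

flags (2b) val=3 bits=0x3 at bit 0: 0x03
mode (1b) val=0 bits=0x0 at bit 2: 0x03
kind (3b) val=0 bits=0x0 at bit 3: 0x03
rsvd (2b) val=-2 bits=0x2 at bit 6: 0x83
word = 0x83 → little-endian bytes:
  [0]=0x83

83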